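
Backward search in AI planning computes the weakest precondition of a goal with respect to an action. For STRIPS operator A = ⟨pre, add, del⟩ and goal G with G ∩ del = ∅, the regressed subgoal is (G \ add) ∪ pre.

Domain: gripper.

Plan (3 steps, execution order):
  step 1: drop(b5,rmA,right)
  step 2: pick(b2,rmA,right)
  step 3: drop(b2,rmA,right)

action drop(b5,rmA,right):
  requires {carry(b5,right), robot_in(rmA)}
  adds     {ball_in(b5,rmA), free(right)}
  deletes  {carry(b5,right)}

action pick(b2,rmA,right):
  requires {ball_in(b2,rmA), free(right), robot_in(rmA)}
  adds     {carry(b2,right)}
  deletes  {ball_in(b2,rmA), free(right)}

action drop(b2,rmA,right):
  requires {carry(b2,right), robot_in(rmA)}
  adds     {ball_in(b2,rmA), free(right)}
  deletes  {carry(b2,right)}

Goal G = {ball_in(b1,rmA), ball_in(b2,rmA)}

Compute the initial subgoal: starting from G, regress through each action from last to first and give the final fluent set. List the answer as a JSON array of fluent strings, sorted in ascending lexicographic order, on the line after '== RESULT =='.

Work backward from the goal:
  through step 3 (drop(b2,rmA,right)): drop {ball_in(b2,rmA)}, keep {ball_in(b1,rmA)}, require {carry(b2,right), robot_in(rmA)}
    → {ball_in(b1,rmA), carry(b2,right), robot_in(rmA)}
  through step 2 (pick(b2,rmA,right)): drop {carry(b2,right)}, keep {ball_in(b1,rmA), robot_in(rmA)}, require {ball_in(b2,rmA), free(right), robot_in(rmA)}
    → {ball_in(b1,rmA), ball_in(b2,rmA), free(right), robot_in(rmA)}
  through step 1 (drop(b5,rmA,right)): drop {free(right)}, keep {ball_in(b1,rmA), ball_in(b2,rmA), robot_in(rmA)}, require {carry(b5,right), robot_in(rmA)}
    → {ball_in(b1,rmA), ball_in(b2,rmA), carry(b5,right), robot_in(rmA)}

== RESULT ==
["ball_in(b1,rmA)", "ball_in(b2,rmA)", "carry(b5,right)", "robot_in(rmA)"]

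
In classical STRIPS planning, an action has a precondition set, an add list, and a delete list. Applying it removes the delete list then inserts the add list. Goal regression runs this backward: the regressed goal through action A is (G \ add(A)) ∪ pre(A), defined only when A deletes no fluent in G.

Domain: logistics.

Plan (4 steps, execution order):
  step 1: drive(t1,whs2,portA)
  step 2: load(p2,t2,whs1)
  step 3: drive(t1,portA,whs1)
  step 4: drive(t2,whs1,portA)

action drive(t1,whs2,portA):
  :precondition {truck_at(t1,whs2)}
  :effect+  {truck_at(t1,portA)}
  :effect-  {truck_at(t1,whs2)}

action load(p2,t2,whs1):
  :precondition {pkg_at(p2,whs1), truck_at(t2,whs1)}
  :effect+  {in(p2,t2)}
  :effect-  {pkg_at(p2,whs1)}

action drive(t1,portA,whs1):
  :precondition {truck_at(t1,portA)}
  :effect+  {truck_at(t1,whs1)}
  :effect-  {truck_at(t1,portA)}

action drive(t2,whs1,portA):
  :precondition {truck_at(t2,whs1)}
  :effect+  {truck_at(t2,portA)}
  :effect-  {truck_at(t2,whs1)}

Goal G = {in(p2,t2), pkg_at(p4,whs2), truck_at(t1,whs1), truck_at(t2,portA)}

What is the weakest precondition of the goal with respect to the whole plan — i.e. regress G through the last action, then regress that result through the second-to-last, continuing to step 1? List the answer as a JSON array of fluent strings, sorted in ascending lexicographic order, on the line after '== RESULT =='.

Regress step by step:
  through step 4 (drive(t2,whs1,portA)): drop {truck_at(t2,portA)}, keep {in(p2,t2), pkg_at(p4,whs2), truck_at(t1,whs1)}, require {truck_at(t2,whs1)}
    → {in(p2,t2), pkg_at(p4,whs2), truck_at(t1,whs1), truck_at(t2,whs1)}
  through step 3 (drive(t1,portA,whs1)): drop {truck_at(t1,whs1)}, keep {in(p2,t2), pkg_at(p4,whs2), truck_at(t2,whs1)}, require {truck_at(t1,portA)}
    → {in(p2,t2), pkg_at(p4,whs2), truck_at(t1,portA), truck_at(t2,whs1)}
  through step 2 (load(p2,t2,whs1)): drop {in(p2,t2)}, keep {pkg_at(p4,whs2), truck_at(t1,portA), truck_at(t2,whs1)}, require {pkg_at(p2,whs1), truck_at(t2,whs1)}
    → {pkg_at(p2,whs1), pkg_at(p4,whs2), truck_at(t1,portA), truck_at(t2,whs1)}
  through step 1 (drive(t1,whs2,portA)): drop {truck_at(t1,portA)}, keep {pkg_at(p2,whs1), pkg_at(p4,whs2), truck_at(t2,whs1)}, require {truck_at(t1,whs2)}
    → {pkg_at(p2,whs1), pkg_at(p4,whs2), truck_at(t1,whs2), truck_at(t2,whs1)}

== RESULT ==
["pkg_at(p2,whs1)", "pkg_at(p4,whs2)", "truck_at(t1,whs2)", "truck_at(t2,whs1)"]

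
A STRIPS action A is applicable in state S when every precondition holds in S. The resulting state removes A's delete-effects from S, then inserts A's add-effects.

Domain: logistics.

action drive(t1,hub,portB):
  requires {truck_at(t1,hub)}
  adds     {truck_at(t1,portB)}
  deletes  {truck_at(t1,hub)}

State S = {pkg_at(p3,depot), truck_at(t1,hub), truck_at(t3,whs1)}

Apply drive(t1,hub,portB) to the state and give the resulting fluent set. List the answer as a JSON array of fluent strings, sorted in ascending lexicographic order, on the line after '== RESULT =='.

Compute (S \ del) ∪ add:
  pre ⊆ S: {truck_at(t1,hub)} ⊆ S  — applicable
  S \ del = {pkg_at(p3,depot), truck_at(t3,whs1)}
  ∪ add   = {pkg_at(p3,depot), truck_at(t1,portB), truck_at(t3,whs1)}

== RESULT ==
["pkg_at(p3,depot)", "truck_at(t1,portB)", "truck_at(t3,whs1)"]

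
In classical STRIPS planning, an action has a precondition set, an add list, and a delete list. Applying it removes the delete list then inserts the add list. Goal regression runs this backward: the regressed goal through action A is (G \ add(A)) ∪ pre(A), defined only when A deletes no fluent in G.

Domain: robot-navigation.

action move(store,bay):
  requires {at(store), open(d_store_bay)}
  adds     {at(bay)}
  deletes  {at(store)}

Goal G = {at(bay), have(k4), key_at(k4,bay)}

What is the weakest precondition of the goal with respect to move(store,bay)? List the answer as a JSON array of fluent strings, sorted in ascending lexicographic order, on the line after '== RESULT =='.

Compute (G \ add) ∪ pre:
  G ∩ del = {}  (empty — regression defined)
  G \ add = {at(bay), have(k4), key_at(k4,bay)} \ {at(bay)} = {have(k4), key_at(k4,bay)}
  ∪ pre   = {have(k4), key_at(k4,bay)} ∪ {at(store), open(d_store_bay)}
          = {at(store), have(k4), key_at(k4,bay), open(d_store_bay)}

== RESULT ==
["at(store)", "have(k4)", "key_at(k4,bay)", "open(d_store_bay)"]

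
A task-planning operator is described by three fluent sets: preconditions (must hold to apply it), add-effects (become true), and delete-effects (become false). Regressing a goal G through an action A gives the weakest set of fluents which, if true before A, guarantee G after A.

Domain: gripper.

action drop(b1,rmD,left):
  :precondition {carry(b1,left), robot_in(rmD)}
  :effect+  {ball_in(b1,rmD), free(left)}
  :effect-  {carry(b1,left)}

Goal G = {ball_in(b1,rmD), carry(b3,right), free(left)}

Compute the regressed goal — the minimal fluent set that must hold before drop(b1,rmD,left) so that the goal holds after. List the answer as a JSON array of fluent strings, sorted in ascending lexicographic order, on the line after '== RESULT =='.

Regress:
  G ∩ del = {}  (empty — regression defined)
  G \ add = {ball_in(b1,rmD), carry(b3,right), free(left)} \ {ball_in(b1,rmD), free(left)} = {carry(b3,right)}
  ∪ pre   = {carry(b3,right)} ∪ {carry(b1,left), robot_in(rmD)}
          = {carry(b1,left), carry(b3,right), robot_in(rmD)}

== RESULT ==
["carry(b1,left)", "carry(b3,right)", "robot_in(rmD)"]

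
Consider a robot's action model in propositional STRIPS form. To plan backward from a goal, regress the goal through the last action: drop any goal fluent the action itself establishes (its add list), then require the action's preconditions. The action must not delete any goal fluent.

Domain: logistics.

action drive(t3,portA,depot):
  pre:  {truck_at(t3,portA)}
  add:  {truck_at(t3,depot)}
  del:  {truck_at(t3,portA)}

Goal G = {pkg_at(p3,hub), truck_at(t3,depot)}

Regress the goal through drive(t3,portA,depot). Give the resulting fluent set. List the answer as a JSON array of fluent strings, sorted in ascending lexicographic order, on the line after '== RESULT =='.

Compute (G \ add) ∪ pre:
  G ∩ del = {}  (empty — regression defined)
  G \ add = {pkg_at(p3,hub), truck_at(t3,depot)} \ {truck_at(t3,depot)} = {pkg_at(p3,hub)}
  ∪ pre   = {pkg_at(p3,hub)} ∪ {truck_at(t3,portA)}
          = {pkg_at(p3,hub), truck_at(t3,portA)}

== RESULT ==
["pkg_at(p3,hub)", "truck_at(t3,portA)"]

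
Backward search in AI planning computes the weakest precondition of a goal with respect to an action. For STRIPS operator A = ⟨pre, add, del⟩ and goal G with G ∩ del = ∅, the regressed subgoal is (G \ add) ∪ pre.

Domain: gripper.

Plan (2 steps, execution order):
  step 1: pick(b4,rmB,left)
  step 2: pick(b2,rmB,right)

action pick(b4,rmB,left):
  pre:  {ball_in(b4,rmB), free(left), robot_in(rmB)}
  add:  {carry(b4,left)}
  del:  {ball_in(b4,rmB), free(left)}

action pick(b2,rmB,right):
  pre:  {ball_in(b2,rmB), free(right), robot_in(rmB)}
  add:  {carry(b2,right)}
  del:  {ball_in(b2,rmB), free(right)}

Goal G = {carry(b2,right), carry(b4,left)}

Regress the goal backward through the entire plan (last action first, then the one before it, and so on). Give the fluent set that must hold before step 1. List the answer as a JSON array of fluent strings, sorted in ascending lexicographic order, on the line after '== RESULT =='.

Work backward from the goal:
  through step 2 (pick(b2,rmB,right)): drop {carry(b2,right)}, keep {carry(b4,left)}, require {ball_in(b2,rmB), free(right), robot_in(rmB)}
    → {ball_in(b2,rmB), carry(b4,left), free(right), robot_in(rmB)}
  through step 1 (pick(b4,rmB,left)): drop {carry(b4,left)}, keep {ball_in(b2,rmB), free(right), robot_in(rmB)}, require {ball_in(b4,rmB), free(left), robot_in(rmB)}
    → {ball_in(b2,rmB), ball_in(b4,rmB), free(left), free(right), robot_in(rmB)}

== RESULT ==
["ball_in(b2,rmB)", "ball_in(b4,rmB)", "free(left)", "free(right)", "robot_in(rmB)"]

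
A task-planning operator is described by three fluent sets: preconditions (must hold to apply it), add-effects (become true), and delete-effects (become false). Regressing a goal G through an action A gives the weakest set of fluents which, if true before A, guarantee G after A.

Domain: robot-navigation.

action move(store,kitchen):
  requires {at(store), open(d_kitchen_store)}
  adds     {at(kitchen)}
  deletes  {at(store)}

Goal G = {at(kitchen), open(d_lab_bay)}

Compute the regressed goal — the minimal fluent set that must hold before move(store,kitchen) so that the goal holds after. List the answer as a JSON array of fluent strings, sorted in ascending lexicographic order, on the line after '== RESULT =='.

Compute (G \ add) ∪ pre:
  G ∩ del = {}  (empty — regression defined)
  G \ add = {at(kitchen), open(d_lab_bay)} \ {at(kitchen)} = {open(d_lab_bay)}
  ∪ pre   = {open(d_lab_bay)} ∪ {at(store), open(d_kitchen_store)}
          = {at(store), open(d_kitchen_store), open(d_lab_bay)}

== RESULT ==
["at(store)", "open(d_kitchen_store)", "open(d_lab_bay)"]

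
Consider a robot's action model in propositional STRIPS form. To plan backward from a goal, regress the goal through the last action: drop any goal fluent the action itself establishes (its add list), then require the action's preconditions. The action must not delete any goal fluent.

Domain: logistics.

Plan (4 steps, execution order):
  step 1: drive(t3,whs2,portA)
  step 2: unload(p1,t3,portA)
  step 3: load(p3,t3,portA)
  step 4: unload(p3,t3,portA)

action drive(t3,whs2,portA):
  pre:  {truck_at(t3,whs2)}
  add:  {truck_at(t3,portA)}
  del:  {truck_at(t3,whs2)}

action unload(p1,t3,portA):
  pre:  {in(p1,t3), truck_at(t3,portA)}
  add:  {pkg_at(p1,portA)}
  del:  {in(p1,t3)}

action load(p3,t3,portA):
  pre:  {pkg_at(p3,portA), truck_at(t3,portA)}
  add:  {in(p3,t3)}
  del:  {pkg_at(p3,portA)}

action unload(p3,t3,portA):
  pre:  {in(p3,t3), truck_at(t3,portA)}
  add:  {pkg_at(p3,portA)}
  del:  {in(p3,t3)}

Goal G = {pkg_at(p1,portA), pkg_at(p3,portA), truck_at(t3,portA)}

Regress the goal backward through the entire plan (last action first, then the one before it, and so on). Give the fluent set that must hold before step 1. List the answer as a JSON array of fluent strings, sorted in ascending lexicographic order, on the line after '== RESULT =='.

Work backward from the goal:
  through step 4 (unload(p3,t3,portA)): drop {pkg_at(p3,portA)}, keep {pkg_at(p1,portA), truck_at(t3,portA)}, require {in(p3,t3), truck_at(t3,portA)}
    → {in(p3,t3), pkg_at(p1,portA), truck_at(t3,portA)}
  through step 3 (load(p3,t3,portA)): drop {in(p3,t3)}, keep {pkg_at(p1,portA), truck_at(t3,portA)}, require {pkg_at(p3,portA), truck_at(t3,portA)}
    → {pkg_at(p1,portA), pkg_at(p3,portA), truck_at(t3,portA)}
  through step 2 (unload(p1,t3,portA)): drop {pkg_at(p1,portA)}, keep {pkg_at(p3,portA), truck_at(t3,portA)}, require {in(p1,t3), truck_at(t3,portA)}
    → {in(p1,t3), pkg_at(p3,portA), truck_at(t3,portA)}
  through step 1 (drive(t3,whs2,portA)): drop {truck_at(t3,portA)}, keep {in(p1,t3), pkg_at(p3,portA)}, require {truck_at(t3,whs2)}
    → {in(p1,t3), pkg_at(p3,portA), truck_at(t3,whs2)}

== RESULT ==
["in(p1,t3)", "pkg_at(p3,portA)", "truck_at(t3,whs2)"]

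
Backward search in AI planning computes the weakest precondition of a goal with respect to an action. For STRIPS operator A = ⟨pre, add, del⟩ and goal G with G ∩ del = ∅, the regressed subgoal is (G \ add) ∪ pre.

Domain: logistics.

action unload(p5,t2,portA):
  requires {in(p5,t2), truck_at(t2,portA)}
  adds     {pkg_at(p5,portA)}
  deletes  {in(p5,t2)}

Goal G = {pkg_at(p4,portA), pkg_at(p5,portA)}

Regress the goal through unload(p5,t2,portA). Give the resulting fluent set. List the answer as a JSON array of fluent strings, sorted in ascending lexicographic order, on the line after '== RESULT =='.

Compute (G \ add) ∪ pre:
  G ∩ del = {}  (empty — regression defined)
  G \ add = {pkg_at(p4,portA), pkg_at(p5,portA)} \ {pkg_at(p5,portA)} = {pkg_at(p4,portA)}
  ∪ pre   = {pkg_at(p4,portA)} ∪ {in(p5,t2), truck_at(t2,portA)}
          = {in(p5,t2), pkg_at(p4,portA), truck_at(t2,portA)}

== RESULT ==
["in(p5,t2)", "pkg_at(p4,portA)", "truck_at(t2,portA)"]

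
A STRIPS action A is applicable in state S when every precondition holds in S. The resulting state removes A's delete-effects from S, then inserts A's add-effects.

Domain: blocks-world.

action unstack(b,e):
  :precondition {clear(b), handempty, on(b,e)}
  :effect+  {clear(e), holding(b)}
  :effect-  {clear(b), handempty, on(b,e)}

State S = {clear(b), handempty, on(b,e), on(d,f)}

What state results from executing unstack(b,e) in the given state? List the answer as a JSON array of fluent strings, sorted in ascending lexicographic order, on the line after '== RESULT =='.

Compute (S \ del) ∪ add:
  pre ⊆ S: {clear(b), handempty, on(b,e)} ⊆ S  — applicable
  S \ del = {on(d,f)}
  ∪ add   = {clear(e), holding(b), on(d,f)}

== RESULT ==
["clear(e)", "holding(b)", "on(d,f)"]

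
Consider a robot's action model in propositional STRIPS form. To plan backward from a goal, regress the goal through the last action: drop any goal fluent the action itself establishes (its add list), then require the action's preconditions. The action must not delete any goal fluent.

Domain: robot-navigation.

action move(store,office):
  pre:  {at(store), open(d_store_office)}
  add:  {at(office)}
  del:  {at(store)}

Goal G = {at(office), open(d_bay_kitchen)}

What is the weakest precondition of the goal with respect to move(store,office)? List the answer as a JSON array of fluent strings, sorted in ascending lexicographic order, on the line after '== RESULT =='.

Regress:
  G ∩ del = {}  (empty — regression defined)
  G \ add = {at(office), open(d_bay_kitchen)} \ {at(office)} = {open(d_bay_kitchen)}
  ∪ pre   = {open(d_bay_kitchen)} ∪ {at(store), open(d_store_office)}
          = {at(store), open(d_bay_kitchen), open(d_store_office)}

== RESULT ==
["at(store)", "open(d_bay_kitchen)", "open(d_store_office)"]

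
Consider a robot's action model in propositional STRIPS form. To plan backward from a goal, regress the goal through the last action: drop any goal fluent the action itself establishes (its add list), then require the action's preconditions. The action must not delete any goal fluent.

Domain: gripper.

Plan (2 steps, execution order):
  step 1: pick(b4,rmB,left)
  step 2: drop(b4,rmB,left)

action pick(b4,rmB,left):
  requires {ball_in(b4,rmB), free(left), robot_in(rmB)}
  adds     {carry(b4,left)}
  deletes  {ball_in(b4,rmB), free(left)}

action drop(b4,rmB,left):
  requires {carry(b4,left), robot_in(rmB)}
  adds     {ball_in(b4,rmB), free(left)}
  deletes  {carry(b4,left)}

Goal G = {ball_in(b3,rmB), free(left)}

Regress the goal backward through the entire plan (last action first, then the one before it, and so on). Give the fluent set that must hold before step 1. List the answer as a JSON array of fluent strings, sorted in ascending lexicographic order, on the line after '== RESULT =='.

Work backward from the goal:
  through step 2 (drop(b4,rmB,left)): drop {free(left)}, keep {ball_in(b3,rmB)}, require {carry(b4,left), robot_in(rmB)}
    → {ball_in(b3,rmB), carry(b4,left), robot_in(rmB)}
  through step 1 (pick(b4,rmB,left)): drop {carry(b4,left)}, keep {ball_in(b3,rmB), robot_in(rmB)}, require {ball_in(b4,rmB), free(left), robot_in(rmB)}
    → {ball_in(b3,rmB), ball_in(b4,rmB), free(left), robot_in(rmB)}

== RESULT ==
["ball_in(b3,rmB)", "ball_in(b4,rmB)", "free(left)", "robot_in(rmB)"]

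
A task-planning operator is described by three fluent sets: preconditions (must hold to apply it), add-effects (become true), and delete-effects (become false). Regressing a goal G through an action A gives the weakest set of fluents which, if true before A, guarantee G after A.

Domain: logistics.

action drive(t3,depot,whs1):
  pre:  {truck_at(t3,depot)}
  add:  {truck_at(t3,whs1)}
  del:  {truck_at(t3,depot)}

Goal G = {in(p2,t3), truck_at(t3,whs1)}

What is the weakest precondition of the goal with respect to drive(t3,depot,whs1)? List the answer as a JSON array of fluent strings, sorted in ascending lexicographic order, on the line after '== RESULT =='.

Compute (G \ add) ∪ pre:
  G ∩ del = {}  (empty — regression defined)
  G \ add = {in(p2,t3), truck_at(t3,whs1)} \ {truck_at(t3,whs1)} = {in(p2,t3)}
  ∪ pre   = {in(p2,t3)} ∪ {truck_at(t3,depot)}
          = {in(p2,t3), truck_at(t3,depot)}

== RESULT ==
["in(p2,t3)", "truck_at(t3,depot)"]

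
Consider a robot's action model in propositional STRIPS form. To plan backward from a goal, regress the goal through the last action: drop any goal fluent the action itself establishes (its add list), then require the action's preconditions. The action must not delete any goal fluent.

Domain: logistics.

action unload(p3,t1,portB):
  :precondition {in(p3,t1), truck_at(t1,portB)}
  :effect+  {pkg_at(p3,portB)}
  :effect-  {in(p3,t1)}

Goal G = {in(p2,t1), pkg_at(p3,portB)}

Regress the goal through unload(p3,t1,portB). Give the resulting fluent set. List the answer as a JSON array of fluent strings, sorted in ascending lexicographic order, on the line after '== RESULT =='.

Regress:
  G ∩ del = {}  (empty — regression defined)
  G \ add = {in(p2,t1), pkg_at(p3,portB)} \ {pkg_at(p3,portB)} = {in(p2,t1)}
  ∪ pre   = {in(p2,t1)} ∪ {in(p3,t1), truck_at(t1,portB)}
          = {in(p2,t1), in(p3,t1), truck_at(t1,portB)}

== RESULT ==
["in(p2,t1)", "in(p3,t1)", "truck_at(t1,portB)"]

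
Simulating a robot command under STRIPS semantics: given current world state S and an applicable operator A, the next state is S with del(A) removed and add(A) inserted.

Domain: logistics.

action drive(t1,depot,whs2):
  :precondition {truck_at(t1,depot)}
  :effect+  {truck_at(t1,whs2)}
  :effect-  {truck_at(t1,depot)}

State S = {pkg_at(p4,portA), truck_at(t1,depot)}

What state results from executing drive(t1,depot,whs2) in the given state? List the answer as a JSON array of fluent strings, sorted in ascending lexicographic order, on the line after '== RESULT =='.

Progress:
  pre ⊆ S: {truck_at(t1,depot)} ⊆ S  — applicable
  S \ del = {pkg_at(p4,portA)}
  ∪ add   = {pkg_at(p4,portA), truck_at(t1,whs2)}

== RESULT ==
["pkg_at(p4,portA)", "truck_at(t1,whs2)"]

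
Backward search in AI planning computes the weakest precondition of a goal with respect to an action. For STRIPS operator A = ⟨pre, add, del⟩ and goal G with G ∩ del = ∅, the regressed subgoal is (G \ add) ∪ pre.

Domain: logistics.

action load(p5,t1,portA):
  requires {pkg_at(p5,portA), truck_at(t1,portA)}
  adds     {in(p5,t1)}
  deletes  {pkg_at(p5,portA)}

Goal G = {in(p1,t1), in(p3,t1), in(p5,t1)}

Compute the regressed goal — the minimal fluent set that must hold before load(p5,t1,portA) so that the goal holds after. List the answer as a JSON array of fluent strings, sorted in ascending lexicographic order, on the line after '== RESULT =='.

Compute (G \ add) ∪ pre:
  G ∩ del = {}  (empty — regression defined)
  G \ add = {in(p1,t1), in(p3,t1), in(p5,t1)} \ {in(p5,t1)} = {in(p1,t1), in(p3,t1)}
  ∪ pre   = {in(p1,t1), in(p3,t1)} ∪ {pkg_at(p5,portA), truck_at(t1,portA)}
          = {in(p1,t1), in(p3,t1), pkg_at(p5,portA), truck_at(t1,portA)}

== RESULT ==
["in(p1,t1)", "in(p3,t1)", "pkg_at(p5,portA)", "truck_at(t1,portA)"]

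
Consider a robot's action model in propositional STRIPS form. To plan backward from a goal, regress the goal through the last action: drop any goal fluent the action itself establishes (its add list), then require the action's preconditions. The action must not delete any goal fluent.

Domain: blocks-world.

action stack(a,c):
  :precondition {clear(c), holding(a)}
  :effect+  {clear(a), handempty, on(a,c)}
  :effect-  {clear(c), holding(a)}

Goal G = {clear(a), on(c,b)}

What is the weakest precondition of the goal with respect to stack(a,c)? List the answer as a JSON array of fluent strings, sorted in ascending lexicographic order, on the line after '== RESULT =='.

Regress:
  G ∩ del = {}  (empty — regression defined)
  G \ add = {clear(a), on(c,b)} \ {clear(a), handempty, on(a,c)} = {on(c,b)}
  ∪ pre   = {on(c,b)} ∪ {clear(c), holding(a)}
          = {clear(c), holding(a), on(c,b)}

== RESULT ==
["clear(c)", "holding(a)", "on(c,b)"]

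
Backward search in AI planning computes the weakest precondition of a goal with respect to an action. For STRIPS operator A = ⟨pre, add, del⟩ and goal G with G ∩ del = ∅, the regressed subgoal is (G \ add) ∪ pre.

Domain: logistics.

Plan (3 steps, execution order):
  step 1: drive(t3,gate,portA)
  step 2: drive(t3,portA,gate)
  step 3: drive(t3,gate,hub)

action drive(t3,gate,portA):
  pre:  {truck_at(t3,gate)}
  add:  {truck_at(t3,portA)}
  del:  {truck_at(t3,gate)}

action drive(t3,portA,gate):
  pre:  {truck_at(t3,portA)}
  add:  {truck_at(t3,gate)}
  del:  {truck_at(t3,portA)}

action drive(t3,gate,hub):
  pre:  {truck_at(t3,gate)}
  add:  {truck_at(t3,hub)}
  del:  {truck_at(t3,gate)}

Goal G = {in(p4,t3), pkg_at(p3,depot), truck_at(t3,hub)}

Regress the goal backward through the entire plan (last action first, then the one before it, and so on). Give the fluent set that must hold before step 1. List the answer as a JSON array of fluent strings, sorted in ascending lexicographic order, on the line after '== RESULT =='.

Regress step by step:
  through step 3 (drive(t3,gate,hub)): drop {truck_at(t3,hub)}, keep {in(p4,t3), pkg_at(p3,depot)}, require {truck_at(t3,gate)}
    → {in(p4,t3), pkg_at(p3,depot), truck_at(t3,gate)}
  through step 2 (drive(t3,portA,gate)): drop {truck_at(t3,gate)}, keep {in(p4,t3), pkg_at(p3,depot)}, require {truck_at(t3,portA)}
    → {in(p4,t3), pkg_at(p3,depot), truck_at(t3,portA)}
  through step 1 (drive(t3,gate,portA)): drop {truck_at(t3,portA)}, keep {in(p4,t3), pkg_at(p3,depot)}, require {truck_at(t3,gate)}
    → {in(p4,t3), pkg_at(p3,depot), truck_at(t3,gate)}

== RESULT ==
["in(p4,t3)", "pkg_at(p3,depot)", "truck_at(t3,gate)"]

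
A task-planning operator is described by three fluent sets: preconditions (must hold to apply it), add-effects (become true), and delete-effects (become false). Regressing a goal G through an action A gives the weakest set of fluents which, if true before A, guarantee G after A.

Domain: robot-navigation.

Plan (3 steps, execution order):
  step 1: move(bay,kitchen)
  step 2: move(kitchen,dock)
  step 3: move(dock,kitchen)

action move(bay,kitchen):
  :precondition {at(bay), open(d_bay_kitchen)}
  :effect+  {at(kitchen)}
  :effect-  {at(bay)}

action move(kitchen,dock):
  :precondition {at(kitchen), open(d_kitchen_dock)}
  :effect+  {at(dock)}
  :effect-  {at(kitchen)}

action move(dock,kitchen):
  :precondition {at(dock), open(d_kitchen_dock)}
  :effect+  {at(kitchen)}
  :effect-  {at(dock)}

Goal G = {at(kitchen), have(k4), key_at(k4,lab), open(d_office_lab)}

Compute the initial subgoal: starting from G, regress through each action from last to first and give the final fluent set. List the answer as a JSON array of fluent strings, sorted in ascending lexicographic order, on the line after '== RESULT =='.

Regress step by step:
  through step 3 (move(dock,kitchen)): drop {at(kitchen)}, keep {have(k4), key_at(k4,lab), open(d_office_lab)}, require {at(dock), open(d_kitchen_dock)}
    → {at(dock), have(k4), key_at(k4,lab), open(d_kitchen_dock), open(d_office_lab)}
  through step 2 (move(kitchen,dock)): drop {at(dock)}, keep {have(k4), key_at(k4,lab), open(d_kitchen_dock), open(d_office_lab)}, require {at(kitchen), open(d_kitchen_dock)}
    → {at(kitchen), have(k4), key_at(k4,lab), open(d_kitchen_dock), open(d_office_lab)}
  through step 1 (move(bay,kitchen)): drop {at(kitchen)}, keep {have(k4), key_at(k4,lab), open(d_kitchen_dock), open(d_office_lab)}, require {at(bay), open(d_bay_kitchen)}
    → {at(bay), have(k4), key_at(k4,lab), open(d_bay_kitchen), open(d_kitchen_dock), open(d_office_lab)}

== RESULT ==
["at(bay)", "have(k4)", "key_at(k4,lab)", "open(d_bay_kitchen)", "open(d_kitchen_dock)", "open(d_office_lab)"]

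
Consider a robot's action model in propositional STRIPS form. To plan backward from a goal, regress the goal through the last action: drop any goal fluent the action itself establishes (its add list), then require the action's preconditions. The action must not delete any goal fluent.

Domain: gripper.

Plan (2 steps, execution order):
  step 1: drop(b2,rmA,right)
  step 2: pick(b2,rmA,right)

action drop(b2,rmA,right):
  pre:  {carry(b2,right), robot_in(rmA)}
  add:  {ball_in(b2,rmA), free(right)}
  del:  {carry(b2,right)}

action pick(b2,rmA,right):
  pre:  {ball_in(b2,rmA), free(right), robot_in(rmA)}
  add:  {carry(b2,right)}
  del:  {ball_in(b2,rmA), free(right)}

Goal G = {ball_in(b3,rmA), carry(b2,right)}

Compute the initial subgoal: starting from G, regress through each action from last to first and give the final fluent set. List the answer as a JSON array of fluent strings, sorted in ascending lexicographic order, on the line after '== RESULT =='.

Regress step by step:
  through step 2 (pick(b2,rmA,right)): drop {carry(b2,right)}, keep {ball_in(b3,rmA)}, require {ball_in(b2,rmA), free(right), robot_in(rmA)}
    → {ball_in(b2,rmA), ball_in(b3,rmA), free(right), robot_in(rmA)}
  through step 1 (drop(b2,rmA,right)): drop {ball_in(b2,rmA), free(right)}, keep {ball_in(b3,rmA), robot_in(rmA)}, require {carry(b2,right), robot_in(rmA)}
    → {ball_in(b3,rmA), carry(b2,right), robot_in(rmA)}

== RESULT ==
["ball_in(b3,rmA)", "carry(b2,right)", "robot_in(rmA)"]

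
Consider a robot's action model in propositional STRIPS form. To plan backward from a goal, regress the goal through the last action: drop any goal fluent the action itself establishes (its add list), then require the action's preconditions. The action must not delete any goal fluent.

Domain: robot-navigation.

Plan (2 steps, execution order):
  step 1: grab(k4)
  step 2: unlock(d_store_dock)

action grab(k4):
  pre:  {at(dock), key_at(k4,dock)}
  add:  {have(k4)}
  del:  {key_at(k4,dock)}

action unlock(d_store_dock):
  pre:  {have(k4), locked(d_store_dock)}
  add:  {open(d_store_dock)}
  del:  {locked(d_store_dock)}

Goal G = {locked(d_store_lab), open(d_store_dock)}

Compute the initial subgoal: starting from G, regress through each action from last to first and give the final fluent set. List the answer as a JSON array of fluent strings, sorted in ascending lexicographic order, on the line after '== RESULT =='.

Regress step by step:
  through step 2 (unlock(d_store_dock)): drop {open(d_store_dock)}, keep {locked(d_store_lab)}, require {have(k4), locked(d_store_dock)}
    → {have(k4), locked(d_store_dock), locked(d_store_lab)}
  through step 1 (grab(k4)): drop {have(k4)}, keep {locked(d_store_dock), locked(d_store_lab)}, require {at(dock), key_at(k4,dock)}
    → {at(dock), key_at(k4,dock), locked(d_store_dock), locked(d_store_lab)}

== RESULT ==
["at(dock)", "key_at(k4,dock)", "locked(d_store_dock)", "locked(d_store_lab)"]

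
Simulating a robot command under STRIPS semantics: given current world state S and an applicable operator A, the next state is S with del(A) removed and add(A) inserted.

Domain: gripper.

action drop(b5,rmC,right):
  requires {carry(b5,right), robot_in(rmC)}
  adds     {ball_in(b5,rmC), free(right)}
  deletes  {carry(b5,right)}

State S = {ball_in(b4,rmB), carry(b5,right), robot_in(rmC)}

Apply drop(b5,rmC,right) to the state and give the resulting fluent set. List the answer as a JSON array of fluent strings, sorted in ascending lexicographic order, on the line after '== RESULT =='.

Compute (S \ del) ∪ add:
  pre ⊆ S: {carry(b5,right), robot_in(rmC)} ⊆ S  — applicable
  S \ del = {ball_in(b4,rmB), robot_in(rmC)}
  ∪ add   = {ball_in(b4,rmB), ball_in(b5,rmC), free(right), robot_in(rmC)}

== RESULT ==
["ball_in(b4,rmB)", "ball_in(b5,rmC)", "free(right)", "robot_in(rmC)"]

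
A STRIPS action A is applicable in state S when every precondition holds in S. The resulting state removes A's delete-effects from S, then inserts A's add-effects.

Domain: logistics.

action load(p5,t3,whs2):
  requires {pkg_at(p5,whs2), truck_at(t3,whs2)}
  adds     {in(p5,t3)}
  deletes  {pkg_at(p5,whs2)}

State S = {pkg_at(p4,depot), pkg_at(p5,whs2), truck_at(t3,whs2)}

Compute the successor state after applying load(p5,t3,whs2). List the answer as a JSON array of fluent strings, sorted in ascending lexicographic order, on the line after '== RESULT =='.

Progress:
  pre ⊆ S: {pkg_at(p5,whs2), truck_at(t3,whs2)} ⊆ S  — applicable
  S \ del = {pkg_at(p4,depot), truck_at(t3,whs2)}
  ∪ add   = {in(p5,t3), pkg_at(p4,depot), truck_at(t3,whs2)}

== RESULT ==
["in(p5,t3)", "pkg_at(p4,depot)", "truck_at(t3,whs2)"]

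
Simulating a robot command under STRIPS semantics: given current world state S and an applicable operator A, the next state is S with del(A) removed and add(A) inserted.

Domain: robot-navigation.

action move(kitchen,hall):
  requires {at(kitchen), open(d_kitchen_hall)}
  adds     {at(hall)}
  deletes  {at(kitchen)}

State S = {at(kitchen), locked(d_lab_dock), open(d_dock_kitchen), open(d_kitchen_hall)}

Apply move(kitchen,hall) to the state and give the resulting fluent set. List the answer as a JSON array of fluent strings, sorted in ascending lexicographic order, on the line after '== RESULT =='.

Progress:
  pre ⊆ S: {at(kitchen), open(d_kitchen_hall)} ⊆ S  — applicable
  S \ del = {locked(d_lab_dock), open(d_dock_kitchen), open(d_kitchen_hall)}
  ∪ add   = {at(hall), locked(d_lab_dock), open(d_dock_kitchen), open(d_kitchen_hall)}

== RESULT ==
["at(hall)", "locked(d_lab_dock)", "open(d_dock_kitchen)", "open(d_kitchen_hall)"]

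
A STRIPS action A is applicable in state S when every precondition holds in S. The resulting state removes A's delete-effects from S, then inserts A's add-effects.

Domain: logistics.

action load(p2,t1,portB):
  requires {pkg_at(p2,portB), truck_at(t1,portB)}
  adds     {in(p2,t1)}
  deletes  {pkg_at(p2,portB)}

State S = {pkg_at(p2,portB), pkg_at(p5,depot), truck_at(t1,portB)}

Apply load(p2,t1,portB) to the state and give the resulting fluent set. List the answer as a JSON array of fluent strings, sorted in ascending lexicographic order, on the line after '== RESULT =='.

Progress:
  pre ⊆ S: {pkg_at(p2,portB), truck_at(t1,portB)} ⊆ S  — applicable
  S \ del = {pkg_at(p5,depot), truck_at(t1,portB)}
  ∪ add   = {in(p2,t1), pkg_at(p5,depot), truck_at(t1,portB)}

== RESULT ==
["in(p2,t1)", "pkg_at(p5,depot)", "truck_at(t1,portB)"]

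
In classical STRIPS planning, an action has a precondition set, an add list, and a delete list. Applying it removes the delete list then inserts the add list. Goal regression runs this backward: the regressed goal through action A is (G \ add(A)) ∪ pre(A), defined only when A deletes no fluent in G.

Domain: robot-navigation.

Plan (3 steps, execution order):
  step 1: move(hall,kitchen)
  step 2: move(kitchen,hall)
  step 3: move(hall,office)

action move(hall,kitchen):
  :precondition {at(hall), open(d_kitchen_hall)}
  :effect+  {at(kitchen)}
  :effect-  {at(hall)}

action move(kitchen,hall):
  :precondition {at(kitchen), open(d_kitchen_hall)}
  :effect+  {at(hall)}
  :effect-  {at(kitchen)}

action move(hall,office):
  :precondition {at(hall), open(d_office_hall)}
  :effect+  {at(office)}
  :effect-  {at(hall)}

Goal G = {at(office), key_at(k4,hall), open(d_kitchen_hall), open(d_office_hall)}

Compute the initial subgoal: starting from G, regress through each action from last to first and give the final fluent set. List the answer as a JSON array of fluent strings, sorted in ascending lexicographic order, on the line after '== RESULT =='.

Regress step by step:
  through step 3 (move(hall,office)): drop {at(office)}, keep {key_at(k4,hall), open(d_kitchen_hall), open(d_office_hall)}, require {at(hall), open(d_office_hall)}
    → {at(hall), key_at(k4,hall), open(d_kitchen_hall), open(d_office_hall)}
  through step 2 (move(kitchen,hall)): drop {at(hall)}, keep {key_at(k4,hall), open(d_kitchen_hall), open(d_office_hall)}, require {at(kitchen), open(d_kitchen_hall)}
    → {at(kitchen), key_at(k4,hall), open(d_kitchen_hall), open(d_office_hall)}
  through step 1 (move(hall,kitchen)): drop {at(kitchen)}, keep {key_at(k4,hall), open(d_kitchen_hall), open(d_office_hall)}, require {at(hall), open(d_kitchen_hall)}
    → {at(hall), key_at(k4,hall), open(d_kitchen_hall), open(d_office_hall)}

== RESULT ==
["at(hall)", "key_at(k4,hall)", "open(d_kitchen_hall)", "open(d_office_hall)"]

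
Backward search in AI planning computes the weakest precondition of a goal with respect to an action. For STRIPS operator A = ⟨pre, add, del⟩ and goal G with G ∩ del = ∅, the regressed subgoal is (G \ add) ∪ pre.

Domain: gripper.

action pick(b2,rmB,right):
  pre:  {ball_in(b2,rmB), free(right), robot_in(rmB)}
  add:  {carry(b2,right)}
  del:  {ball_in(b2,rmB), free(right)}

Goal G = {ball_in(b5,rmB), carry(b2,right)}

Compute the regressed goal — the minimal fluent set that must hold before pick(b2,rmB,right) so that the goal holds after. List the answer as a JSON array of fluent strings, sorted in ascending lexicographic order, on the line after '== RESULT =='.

Regress:
  G ∩ del = {}  (empty — regression defined)
  G \ add = {ball_in(b5,rmB), carry(b2,right)} \ {carry(b2,right)} = {ball_in(b5,rmB)}
  ∪ pre   = {ball_in(b5,rmB)} ∪ {ball_in(b2,rmB), free(right), robot_in(rmB)}
          = {ball_in(b2,rmB), ball_in(b5,rmB), free(right), robot_in(rmB)}

== RESULT ==
["ball_in(b2,rmB)", "ball_in(b5,rmB)", "free(right)", "robot_in(rmB)"]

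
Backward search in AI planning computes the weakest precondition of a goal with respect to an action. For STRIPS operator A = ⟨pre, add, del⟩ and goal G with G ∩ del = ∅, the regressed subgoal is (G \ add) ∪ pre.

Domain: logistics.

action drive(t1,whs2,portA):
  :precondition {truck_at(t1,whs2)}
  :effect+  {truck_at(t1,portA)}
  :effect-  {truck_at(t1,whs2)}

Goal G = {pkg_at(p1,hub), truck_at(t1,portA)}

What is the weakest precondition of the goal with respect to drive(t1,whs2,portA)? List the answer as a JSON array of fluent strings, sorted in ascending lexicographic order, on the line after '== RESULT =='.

Compute (G \ add) ∪ pre:
  G ∩ del = {}  (empty — regression defined)
  G \ add = {pkg_at(p1,hub), truck_at(t1,portA)} \ {truck_at(t1,portA)} = {pkg_at(p1,hub)}
  ∪ pre   = {pkg_at(p1,hub)} ∪ {truck_at(t1,whs2)}
          = {pkg_at(p1,hub), truck_at(t1,whs2)}

== RESULT ==
["pkg_at(p1,hub)", "truck_at(t1,whs2)"]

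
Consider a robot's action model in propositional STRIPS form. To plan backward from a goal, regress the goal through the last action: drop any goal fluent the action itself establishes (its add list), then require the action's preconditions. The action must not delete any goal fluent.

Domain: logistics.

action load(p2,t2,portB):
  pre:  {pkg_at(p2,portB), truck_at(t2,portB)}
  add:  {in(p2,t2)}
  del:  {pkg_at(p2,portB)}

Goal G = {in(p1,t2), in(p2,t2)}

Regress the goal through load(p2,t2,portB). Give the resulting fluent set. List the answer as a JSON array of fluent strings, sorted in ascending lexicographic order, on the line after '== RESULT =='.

Compute (G \ add) ∪ pre:
  G ∩ del = {}  (empty — regression defined)
  G \ add = {in(p1,t2), in(p2,t2)} \ {in(p2,t2)} = {in(p1,t2)}
  ∪ pre   = {in(p1,t2)} ∪ {pkg_at(p2,portB), truck_at(t2,portB)}
          = {in(p1,t2), pkg_at(p2,portB), truck_at(t2,portB)}

== RESULT ==
["in(p1,t2)", "pkg_at(p2,portB)", "truck_at(t2,portB)"]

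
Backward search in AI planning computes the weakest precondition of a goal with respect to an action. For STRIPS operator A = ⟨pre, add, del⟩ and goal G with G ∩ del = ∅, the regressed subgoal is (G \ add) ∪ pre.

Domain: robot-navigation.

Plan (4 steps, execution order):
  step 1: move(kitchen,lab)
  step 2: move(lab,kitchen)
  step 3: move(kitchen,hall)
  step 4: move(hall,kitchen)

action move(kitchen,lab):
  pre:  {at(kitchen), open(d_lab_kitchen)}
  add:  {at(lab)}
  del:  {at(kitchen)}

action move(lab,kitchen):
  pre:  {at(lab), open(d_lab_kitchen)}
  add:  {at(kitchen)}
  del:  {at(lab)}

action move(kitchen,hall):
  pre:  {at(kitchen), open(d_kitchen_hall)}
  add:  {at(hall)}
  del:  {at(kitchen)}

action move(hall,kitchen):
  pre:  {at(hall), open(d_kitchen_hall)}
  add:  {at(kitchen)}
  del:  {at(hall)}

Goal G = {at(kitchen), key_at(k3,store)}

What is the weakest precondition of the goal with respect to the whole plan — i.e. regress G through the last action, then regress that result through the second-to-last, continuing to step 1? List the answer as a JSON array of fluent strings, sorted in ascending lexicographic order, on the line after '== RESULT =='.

Work backward from the goal:
  through step 4 (move(hall,kitchen)): drop {at(kitchen)}, keep {key_at(k3,store)}, require {at(hall), open(d_kitchen_hall)}
    → {at(hall), key_at(k3,store), open(d_kitchen_hall)}
  through step 3 (move(kitchen,hall)): drop {at(hall)}, keep {key_at(k3,store), open(d_kitchen_hall)}, require {at(kitchen), open(d_kitchen_hall)}
    → {at(kitchen), key_at(k3,store), open(d_kitchen_hall)}
  through step 2 (move(lab,kitchen)): drop {at(kitchen)}, keep {key_at(k3,store), open(d_kitchen_hall)}, require {at(lab), open(d_lab_kitchen)}
    → {at(lab), key_at(k3,store), open(d_kitchen_hall), open(d_lab_kitchen)}
  through step 1 (move(kitchen,lab)): drop {at(lab)}, keep {key_at(k3,store), open(d_kitchen_hall), open(d_lab_kitchen)}, require {at(kitchen), open(d_lab_kitchen)}
    → {at(kitchen), key_at(k3,store), open(d_kitchen_hall), open(d_lab_kitchen)}

== RESULT ==
["at(kitchen)", "key_at(k3,store)", "open(d_kitchen_hall)", "open(d_lab_kitchen)"]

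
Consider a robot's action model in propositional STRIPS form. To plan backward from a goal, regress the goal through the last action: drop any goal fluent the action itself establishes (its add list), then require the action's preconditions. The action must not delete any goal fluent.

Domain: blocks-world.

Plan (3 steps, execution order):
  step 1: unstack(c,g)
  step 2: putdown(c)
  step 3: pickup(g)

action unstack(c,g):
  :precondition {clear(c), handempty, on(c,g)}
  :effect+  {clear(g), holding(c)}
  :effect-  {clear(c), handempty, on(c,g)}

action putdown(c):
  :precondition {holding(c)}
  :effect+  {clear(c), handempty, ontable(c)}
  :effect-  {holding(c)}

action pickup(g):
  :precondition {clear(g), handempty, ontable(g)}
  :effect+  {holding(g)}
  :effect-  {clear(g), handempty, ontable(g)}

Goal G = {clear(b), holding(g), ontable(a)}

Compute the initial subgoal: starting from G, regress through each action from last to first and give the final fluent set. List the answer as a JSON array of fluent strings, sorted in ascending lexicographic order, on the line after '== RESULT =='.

Work backward from the goal:
  through step 3 (pickup(g)): drop {holding(g)}, keep {clear(b), ontable(a)}, require {clear(g), handempty, ontable(g)}
    → {clear(b), clear(g), handempty, ontable(a), ontable(g)}
  through step 2 (putdown(c)): drop {handempty}, keep {clear(b), clear(g), ontable(a), ontable(g)}, require {holding(c)}
    → {clear(b), clear(g), holding(c), ontable(a), ontable(g)}
  through step 1 (unstack(c,g)): drop {clear(g), holding(c)}, keep {clear(b), ontable(a), ontable(g)}, require {clear(c), handempty, on(c,g)}
    → {clear(b), clear(c), handempty, on(c,g), ontable(a), ontable(g)}

== RESULT ==
["clear(b)", "clear(c)", "handempty", "on(c,g)", "ontable(a)", "ontable(g)"]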